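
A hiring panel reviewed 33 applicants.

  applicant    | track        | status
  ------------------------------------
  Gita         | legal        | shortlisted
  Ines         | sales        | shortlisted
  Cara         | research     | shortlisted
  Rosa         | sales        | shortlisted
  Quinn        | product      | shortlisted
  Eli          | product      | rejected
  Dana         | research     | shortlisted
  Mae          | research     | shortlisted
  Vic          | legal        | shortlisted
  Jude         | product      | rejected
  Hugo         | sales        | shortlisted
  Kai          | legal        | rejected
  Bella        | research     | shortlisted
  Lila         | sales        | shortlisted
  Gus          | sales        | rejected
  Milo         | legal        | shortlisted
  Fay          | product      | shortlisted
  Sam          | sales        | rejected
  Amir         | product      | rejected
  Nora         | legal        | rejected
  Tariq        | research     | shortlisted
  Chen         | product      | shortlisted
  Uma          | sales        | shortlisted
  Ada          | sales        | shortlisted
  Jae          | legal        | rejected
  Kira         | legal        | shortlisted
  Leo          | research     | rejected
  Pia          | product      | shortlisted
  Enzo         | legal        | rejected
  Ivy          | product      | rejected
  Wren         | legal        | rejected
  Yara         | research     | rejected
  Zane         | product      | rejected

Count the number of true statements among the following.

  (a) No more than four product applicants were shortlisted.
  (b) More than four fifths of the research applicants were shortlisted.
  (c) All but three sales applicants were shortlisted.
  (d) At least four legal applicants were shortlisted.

(a) product: |A| = 9, |A ∩ B| = 4; needs |A ∩ B| ≤ 4 — true.
(b) research: |A| = 7, |A ∩ B| = 5; needs |A ∩ B| / |A| > 4/5 — false.
(c) sales: |A| = 8, |A ∩ B| = 6; needs |A ∖ B| = 3 — false.
(d) legal: |A| = 9, |A ∩ B| = 4; needs |A ∩ B| ≥ 4 — true.

2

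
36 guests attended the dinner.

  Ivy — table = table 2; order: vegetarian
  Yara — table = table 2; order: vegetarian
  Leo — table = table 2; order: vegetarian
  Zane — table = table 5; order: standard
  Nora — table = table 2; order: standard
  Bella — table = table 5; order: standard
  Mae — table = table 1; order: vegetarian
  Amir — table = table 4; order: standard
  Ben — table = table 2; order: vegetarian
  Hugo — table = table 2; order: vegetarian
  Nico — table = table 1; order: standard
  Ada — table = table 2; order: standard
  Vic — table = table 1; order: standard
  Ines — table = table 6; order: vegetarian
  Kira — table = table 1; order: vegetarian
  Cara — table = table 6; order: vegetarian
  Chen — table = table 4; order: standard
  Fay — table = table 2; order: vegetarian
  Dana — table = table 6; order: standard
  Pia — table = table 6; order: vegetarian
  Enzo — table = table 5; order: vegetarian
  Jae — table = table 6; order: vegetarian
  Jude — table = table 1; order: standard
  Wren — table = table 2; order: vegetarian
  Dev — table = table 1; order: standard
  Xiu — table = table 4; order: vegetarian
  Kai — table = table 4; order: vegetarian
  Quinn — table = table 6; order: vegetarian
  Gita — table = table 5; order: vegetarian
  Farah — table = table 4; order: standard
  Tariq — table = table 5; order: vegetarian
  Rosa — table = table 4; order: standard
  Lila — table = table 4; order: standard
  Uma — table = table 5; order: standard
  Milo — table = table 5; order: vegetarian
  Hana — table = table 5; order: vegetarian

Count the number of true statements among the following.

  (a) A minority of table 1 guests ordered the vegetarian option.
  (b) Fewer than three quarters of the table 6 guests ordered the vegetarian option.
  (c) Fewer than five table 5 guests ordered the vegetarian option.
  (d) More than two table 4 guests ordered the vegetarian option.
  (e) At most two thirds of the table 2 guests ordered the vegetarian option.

1

(a) table 1: |A| = 6, |A ∩ B| = 2; needs |A ∩ B| < |A ∖ B| — true.
(b) table 6: |A| = 6, |A ∩ B| = 5; needs |A ∩ B| / |A| < 3/4 — false.
(c) table 5: |A| = 8, |A ∩ B| = 5; needs |A ∩ B| < 5 — false.
(d) table 4: |A| = 7, |A ∩ B| = 2; needs |A ∩ B| > 2 — false.
(e) table 2: |A| = 9, |A ∩ B| = 7; needs |A ∩ B| / |A| ≤ 2/3 — false.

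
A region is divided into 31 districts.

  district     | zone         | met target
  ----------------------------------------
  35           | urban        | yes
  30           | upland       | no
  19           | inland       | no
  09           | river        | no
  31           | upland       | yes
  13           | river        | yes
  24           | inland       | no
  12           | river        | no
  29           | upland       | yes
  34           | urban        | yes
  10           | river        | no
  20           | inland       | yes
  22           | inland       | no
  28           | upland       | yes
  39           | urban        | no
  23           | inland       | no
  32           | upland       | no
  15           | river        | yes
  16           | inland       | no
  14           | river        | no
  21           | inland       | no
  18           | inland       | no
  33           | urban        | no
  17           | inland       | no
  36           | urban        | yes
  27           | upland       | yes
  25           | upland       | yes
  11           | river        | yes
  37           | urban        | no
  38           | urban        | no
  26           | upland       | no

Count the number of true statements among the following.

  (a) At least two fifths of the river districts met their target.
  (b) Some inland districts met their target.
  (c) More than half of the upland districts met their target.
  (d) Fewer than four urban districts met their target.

4

(a) river: |A| = 7, |A ∩ B| = 3; needs |A ∩ B| / |A| ≥ 2/5 — true.
(b) inland: |A| = 9, |A ∩ B| = 1; needs A ∩ B ≠ ∅ (|A ∩ B| ≥ 1) — true.
(c) upland: |A| = 8, |A ∩ B| = 5; needs |A ∩ B| > |A ∖ B| — true.
(d) urban: |A| = 7, |A ∩ B| = 3; needs |A ∩ B| < 4 — true.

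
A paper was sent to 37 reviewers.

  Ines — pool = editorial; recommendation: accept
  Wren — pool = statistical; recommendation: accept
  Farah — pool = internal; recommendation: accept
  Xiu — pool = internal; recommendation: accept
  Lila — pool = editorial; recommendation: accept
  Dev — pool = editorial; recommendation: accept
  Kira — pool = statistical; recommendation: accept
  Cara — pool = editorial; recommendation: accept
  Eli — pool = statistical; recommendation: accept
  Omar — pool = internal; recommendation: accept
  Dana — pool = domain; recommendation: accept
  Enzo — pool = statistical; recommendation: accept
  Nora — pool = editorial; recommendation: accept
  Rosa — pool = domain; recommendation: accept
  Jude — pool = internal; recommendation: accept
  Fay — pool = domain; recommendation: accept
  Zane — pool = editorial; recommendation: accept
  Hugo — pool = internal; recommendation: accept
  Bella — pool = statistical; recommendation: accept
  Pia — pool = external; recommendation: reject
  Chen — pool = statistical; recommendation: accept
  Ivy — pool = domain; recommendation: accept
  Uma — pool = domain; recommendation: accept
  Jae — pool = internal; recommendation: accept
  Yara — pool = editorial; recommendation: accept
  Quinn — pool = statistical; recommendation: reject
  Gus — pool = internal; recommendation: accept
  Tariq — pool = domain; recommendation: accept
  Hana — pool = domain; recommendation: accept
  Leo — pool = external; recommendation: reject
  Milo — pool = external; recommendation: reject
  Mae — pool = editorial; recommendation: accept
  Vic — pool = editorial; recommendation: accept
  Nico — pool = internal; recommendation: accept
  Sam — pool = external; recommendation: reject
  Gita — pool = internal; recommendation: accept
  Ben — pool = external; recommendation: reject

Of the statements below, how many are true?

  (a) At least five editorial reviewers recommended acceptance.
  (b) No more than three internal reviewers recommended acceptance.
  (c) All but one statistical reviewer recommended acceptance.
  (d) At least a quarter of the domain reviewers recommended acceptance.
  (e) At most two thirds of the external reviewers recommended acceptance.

(a) editorial: |A| = 9, |A ∩ B| = 9; needs |A ∩ B| ≥ 5 — true.
(b) internal: |A| = 9, |A ∩ B| = 9; needs |A ∩ B| ≤ 3 — false.
(c) statistical: |A| = 7, |A ∩ B| = 6; needs |A ∖ B| = 1 — true.
(d) domain: |A| = 7, |A ∩ B| = 7; needs |A ∩ B| / |A| ≥ 1/4 — true.
(e) external: |A| = 5, |A ∩ B| = 0; needs |A ∩ B| / |A| ≤ 2/3 — true.

4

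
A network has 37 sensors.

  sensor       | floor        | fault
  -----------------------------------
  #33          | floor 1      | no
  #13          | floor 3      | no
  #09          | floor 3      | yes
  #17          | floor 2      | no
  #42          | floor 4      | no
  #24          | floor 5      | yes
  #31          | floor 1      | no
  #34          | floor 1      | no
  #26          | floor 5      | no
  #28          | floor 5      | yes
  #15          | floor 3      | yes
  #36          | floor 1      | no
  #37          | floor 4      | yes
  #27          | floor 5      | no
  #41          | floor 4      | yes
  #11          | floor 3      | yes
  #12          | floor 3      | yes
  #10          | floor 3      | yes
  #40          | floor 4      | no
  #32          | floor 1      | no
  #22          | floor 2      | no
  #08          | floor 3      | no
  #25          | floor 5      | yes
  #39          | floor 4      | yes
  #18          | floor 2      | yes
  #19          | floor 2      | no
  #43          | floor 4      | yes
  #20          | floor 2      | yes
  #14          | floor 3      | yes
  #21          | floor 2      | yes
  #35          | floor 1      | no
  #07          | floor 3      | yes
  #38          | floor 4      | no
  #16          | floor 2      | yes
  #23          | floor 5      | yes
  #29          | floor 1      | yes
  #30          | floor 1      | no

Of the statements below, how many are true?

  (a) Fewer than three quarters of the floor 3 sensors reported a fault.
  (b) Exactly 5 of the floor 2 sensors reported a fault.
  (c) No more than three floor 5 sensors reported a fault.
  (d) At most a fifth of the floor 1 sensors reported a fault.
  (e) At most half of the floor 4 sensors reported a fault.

(a) floor 3: |A| = 9, |A ∩ B| = 7; needs |A ∩ B| / |A| < 3/4 — false.
(b) floor 2: |A| = 7, |A ∩ B| = 4; needs |A ∩ B| = 5 — false.
(c) floor 5: |A| = 6, |A ∩ B| = 4; needs |A ∩ B| ≤ 3 — false.
(d) floor 1: |A| = 8, |A ∩ B| = 1; needs |A ∩ B| / |A| ≤ 1/5 — true.
(e) floor 4: |A| = 7, |A ∩ B| = 4; needs |A ∩ B| ≤ |A ∖ B| — false.

1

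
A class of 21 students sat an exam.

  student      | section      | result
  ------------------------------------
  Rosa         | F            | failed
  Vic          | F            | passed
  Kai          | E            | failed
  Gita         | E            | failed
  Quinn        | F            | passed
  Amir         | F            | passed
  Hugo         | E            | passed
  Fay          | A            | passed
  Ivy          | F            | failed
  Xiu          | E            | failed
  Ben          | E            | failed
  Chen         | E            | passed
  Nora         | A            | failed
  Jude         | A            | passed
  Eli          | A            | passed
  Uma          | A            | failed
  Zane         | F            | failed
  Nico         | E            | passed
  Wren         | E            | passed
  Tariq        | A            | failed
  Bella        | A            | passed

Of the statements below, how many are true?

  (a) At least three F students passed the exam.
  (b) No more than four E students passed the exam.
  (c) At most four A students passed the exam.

(a) F: |A| = 6, |A ∩ B| = 3; needs |A ∩ B| ≥ 3 — true.
(b) E: |A| = 8, |A ∩ B| = 4; needs |A ∩ B| ≤ 4 — true.
(c) A: |A| = 7, |A ∩ B| = 4; needs |A ∩ B| ≤ 4 — true.

3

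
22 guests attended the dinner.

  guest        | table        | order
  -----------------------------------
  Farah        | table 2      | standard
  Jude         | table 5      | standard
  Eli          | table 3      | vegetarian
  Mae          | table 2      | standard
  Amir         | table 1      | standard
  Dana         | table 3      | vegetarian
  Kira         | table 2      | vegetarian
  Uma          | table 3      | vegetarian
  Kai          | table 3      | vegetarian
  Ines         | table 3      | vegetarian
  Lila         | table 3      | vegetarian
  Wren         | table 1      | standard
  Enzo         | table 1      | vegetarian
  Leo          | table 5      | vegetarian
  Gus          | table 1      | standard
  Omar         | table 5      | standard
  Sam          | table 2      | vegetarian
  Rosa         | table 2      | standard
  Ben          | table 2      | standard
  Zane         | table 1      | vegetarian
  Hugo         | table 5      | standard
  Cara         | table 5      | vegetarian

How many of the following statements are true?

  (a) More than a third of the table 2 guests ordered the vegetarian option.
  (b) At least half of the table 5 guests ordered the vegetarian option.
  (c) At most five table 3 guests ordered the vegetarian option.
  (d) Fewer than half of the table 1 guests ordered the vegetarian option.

1

(a) table 2: |A| = 6, |A ∩ B| = 2; needs |A ∩ B| / |A| > 1/3 — false.
(b) table 5: |A| = 5, |A ∩ B| = 2; needs |A ∩ B| ≥ |A ∖ B| — false.
(c) table 3: |A| = 6, |A ∩ B| = 6; needs |A ∩ B| ≤ 5 — false.
(d) table 1: |A| = 5, |A ∩ B| = 2; needs |A ∩ B| < |A ∖ B| — true.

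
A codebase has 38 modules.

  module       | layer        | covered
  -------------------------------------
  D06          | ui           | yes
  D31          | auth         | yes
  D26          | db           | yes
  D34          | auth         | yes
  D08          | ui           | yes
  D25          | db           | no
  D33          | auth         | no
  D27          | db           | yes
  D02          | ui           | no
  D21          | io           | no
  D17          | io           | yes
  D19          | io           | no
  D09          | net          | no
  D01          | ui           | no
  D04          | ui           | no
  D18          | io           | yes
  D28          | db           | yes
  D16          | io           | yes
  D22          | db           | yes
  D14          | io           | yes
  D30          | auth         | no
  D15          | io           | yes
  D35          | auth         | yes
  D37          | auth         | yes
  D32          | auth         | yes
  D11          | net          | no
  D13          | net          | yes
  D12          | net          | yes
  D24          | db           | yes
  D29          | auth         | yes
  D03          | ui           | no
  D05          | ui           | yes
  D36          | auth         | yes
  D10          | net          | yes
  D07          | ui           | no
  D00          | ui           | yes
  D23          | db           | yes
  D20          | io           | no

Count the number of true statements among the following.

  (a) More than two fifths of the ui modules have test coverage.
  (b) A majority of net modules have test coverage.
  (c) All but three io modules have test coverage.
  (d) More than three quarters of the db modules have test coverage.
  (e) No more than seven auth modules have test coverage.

(a) ui: |A| = 9, |A ∩ B| = 4; needs |A ∩ B| / |A| > 2/5 — true.
(b) net: |A| = 5, |A ∩ B| = 3; needs |A ∩ B| > |A ∖ B| — true.
(c) io: |A| = 8, |A ∩ B| = 5; needs |A ∖ B| = 3 — true.
(d) db: |A| = 7, |A ∩ B| = 6; needs |A ∩ B| / |A| > 3/4 — true.
(e) auth: |A| = 9, |A ∩ B| = 7; needs |A ∩ B| ≤ 7 — true.

5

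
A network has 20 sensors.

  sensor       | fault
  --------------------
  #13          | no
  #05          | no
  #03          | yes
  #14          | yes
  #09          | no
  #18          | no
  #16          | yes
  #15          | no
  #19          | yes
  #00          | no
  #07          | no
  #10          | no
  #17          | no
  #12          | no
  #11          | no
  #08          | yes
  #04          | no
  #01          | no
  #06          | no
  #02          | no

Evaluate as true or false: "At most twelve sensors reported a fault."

True

'At most twelve sensors reported a fault' holds iff |A ∩ B| ≤ 12.
|A| = 20, |A ∩ B| = 5, |A ∖ B| = 15.
|A ∩ B| = 5, so the statement is true.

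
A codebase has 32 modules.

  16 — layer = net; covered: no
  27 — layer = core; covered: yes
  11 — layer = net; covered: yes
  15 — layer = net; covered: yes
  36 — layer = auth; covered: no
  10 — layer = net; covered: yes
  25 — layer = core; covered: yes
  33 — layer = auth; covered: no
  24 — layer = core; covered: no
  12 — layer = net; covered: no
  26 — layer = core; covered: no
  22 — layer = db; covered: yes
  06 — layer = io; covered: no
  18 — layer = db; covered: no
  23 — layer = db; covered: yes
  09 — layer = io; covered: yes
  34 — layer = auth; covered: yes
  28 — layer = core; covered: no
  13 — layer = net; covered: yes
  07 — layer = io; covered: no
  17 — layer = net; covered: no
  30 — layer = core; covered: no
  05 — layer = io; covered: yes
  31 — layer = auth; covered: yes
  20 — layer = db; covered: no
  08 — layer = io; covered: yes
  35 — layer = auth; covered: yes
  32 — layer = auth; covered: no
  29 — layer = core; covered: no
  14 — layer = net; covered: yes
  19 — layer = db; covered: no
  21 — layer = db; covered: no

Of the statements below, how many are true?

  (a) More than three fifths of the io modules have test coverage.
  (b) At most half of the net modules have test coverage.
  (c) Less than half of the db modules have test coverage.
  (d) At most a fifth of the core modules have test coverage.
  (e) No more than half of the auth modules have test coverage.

(a) io: |A| = 5, |A ∩ B| = 3; needs |A ∩ B| / |A| > 3/5 — false.
(b) net: |A| = 8, |A ∩ B| = 5; needs |A ∩ B| ≤ |A ∖ B| — false.
(c) db: |A| = 6, |A ∩ B| = 2; needs |A ∩ B| < |A ∖ B| — true.
(d) core: |A| = 7, |A ∩ B| = 2; needs |A ∩ B| / |A| ≤ 1/5 — false.
(e) auth: |A| = 6, |A ∩ B| = 3; needs |A ∩ B| ≤ |A ∖ B| — true.

2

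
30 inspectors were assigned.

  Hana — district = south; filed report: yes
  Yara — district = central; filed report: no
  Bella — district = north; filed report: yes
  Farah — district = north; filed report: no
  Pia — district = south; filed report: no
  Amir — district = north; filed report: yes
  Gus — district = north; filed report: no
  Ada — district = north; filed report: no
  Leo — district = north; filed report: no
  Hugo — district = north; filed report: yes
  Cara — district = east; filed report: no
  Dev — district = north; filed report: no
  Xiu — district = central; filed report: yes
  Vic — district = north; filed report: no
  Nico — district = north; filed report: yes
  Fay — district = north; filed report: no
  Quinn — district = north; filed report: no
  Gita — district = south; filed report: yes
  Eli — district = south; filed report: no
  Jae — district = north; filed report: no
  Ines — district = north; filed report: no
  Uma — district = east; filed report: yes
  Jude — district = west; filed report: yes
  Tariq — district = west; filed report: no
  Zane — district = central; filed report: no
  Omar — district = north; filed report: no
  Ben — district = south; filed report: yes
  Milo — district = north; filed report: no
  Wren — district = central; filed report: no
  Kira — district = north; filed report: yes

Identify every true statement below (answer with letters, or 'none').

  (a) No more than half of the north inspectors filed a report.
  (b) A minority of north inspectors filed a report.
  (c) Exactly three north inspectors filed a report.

(a), (b)

|A| = 17, |A ∩ B| = 5, |A ∖ B| = 12.
(a) |A ∩ B| ≤ |A ∖ B|: holds.
(b) |A ∩ B| < |A ∖ B|: holds.
(c) |A ∩ B| = 3: fails.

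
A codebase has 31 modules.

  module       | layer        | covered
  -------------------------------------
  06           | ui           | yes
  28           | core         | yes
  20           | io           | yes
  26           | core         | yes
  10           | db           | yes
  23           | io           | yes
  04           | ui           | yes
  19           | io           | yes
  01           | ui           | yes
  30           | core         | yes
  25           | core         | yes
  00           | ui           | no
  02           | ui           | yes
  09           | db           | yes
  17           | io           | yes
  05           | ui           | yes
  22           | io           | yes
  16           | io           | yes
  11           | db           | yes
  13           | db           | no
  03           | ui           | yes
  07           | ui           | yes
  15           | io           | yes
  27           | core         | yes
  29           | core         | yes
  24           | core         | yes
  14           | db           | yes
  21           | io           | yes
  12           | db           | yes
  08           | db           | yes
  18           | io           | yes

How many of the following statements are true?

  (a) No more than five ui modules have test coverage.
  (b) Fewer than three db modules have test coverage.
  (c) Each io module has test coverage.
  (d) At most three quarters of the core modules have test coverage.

1

(a) ui: |A| = 8, |A ∩ B| = 7; needs |A ∩ B| ≤ 5 — false.
(b) db: |A| = 7, |A ∩ B| = 6; needs |A ∩ B| < 3 — false.
(c) io: |A| = 9, |A ∩ B| = 9; needs A ⊆ B, i.e. every element of A is in B (|A ∖ B| = 0) — true.
(d) core: |A| = 7, |A ∩ B| = 7; needs |A ∩ B| / |A| ≤ 3/4 — false.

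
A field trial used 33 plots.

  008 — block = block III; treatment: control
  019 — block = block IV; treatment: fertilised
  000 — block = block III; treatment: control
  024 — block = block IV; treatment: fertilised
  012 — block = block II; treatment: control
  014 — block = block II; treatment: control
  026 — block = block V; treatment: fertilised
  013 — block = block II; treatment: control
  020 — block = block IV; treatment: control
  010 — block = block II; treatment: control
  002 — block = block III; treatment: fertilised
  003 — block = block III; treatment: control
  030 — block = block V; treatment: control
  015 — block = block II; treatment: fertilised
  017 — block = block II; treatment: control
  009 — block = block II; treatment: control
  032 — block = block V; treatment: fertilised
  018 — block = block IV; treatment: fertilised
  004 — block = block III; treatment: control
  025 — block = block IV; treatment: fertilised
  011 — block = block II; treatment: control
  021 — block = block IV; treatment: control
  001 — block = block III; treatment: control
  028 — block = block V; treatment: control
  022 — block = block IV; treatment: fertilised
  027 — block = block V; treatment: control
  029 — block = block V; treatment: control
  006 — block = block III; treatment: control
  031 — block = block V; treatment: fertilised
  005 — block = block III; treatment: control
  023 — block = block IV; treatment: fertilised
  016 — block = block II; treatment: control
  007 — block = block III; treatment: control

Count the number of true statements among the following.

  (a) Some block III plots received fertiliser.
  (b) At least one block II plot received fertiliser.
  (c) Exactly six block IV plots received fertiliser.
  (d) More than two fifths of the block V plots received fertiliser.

(a) block III: |A| = 9, |A ∩ B| = 1; needs A ∩ B ≠ ∅ (|A ∩ B| ≥ 1) — true.
(b) block II: |A| = 9, |A ∩ B| = 1; needs A ∩ B ≠ ∅ (|A ∩ B| ≥ 1) — true.
(c) block IV: |A| = 8, |A ∩ B| = 6; needs |A ∩ B| = 6 — true.
(d) block V: |A| = 7, |A ∩ B| = 3; needs |A ∩ B| / |A| > 2/5 — true.

4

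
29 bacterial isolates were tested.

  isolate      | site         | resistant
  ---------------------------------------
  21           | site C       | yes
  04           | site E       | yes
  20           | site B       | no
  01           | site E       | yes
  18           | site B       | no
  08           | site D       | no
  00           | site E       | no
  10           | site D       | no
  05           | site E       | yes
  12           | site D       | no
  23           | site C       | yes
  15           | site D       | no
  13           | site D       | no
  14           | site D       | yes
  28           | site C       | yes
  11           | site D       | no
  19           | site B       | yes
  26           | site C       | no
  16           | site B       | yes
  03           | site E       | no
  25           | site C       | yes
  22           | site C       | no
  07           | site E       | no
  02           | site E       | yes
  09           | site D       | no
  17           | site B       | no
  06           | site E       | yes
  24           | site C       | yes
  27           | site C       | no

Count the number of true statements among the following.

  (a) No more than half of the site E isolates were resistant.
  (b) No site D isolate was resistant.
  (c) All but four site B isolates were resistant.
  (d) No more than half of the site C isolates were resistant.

0

(a) site E: |A| = 8, |A ∩ B| = 5; needs |A ∩ B| ≤ |A ∖ B| — false.
(b) site D: |A| = 8, |A ∩ B| = 1; needs A ∩ B = ∅ (|A ∩ B| = 0) — false.
(c) site B: |A| = 5, |A ∩ B| = 2; needs |A ∖ B| = 4 — false.
(d) site C: |A| = 8, |A ∩ B| = 5; needs |A ∩ B| ≤ |A ∖ B| — false.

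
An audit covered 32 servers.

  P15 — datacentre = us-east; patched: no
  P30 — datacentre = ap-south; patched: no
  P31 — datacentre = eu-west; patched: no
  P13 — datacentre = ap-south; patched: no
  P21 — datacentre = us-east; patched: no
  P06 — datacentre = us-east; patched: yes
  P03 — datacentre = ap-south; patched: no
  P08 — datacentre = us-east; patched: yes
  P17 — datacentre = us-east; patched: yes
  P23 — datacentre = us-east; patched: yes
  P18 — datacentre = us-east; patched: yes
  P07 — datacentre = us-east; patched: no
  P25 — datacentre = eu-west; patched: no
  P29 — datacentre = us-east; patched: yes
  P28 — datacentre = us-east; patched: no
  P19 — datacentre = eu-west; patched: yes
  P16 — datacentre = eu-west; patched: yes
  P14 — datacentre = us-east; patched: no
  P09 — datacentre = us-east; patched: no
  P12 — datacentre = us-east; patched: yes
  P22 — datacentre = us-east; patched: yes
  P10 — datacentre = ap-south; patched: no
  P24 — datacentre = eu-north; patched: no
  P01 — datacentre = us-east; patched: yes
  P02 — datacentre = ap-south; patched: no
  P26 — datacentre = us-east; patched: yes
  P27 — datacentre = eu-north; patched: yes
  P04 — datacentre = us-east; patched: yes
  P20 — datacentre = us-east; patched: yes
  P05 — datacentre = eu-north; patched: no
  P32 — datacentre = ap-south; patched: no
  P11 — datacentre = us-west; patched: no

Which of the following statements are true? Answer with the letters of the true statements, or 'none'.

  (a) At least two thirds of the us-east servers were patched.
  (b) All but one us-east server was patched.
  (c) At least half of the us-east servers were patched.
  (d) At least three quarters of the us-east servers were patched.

|A| = 18, |A ∩ B| = 12, |A ∖ B| = 6.
(a) |A ∩ B| / |A| ≥ 2/3: holds.
(b) |A ∖ B| = 1: fails.
(c) |A ∩ B| ≥ |A ∖ B|: holds.
(d) |A ∩ B| / |A| ≥ 3/4: fails.

(a), (c)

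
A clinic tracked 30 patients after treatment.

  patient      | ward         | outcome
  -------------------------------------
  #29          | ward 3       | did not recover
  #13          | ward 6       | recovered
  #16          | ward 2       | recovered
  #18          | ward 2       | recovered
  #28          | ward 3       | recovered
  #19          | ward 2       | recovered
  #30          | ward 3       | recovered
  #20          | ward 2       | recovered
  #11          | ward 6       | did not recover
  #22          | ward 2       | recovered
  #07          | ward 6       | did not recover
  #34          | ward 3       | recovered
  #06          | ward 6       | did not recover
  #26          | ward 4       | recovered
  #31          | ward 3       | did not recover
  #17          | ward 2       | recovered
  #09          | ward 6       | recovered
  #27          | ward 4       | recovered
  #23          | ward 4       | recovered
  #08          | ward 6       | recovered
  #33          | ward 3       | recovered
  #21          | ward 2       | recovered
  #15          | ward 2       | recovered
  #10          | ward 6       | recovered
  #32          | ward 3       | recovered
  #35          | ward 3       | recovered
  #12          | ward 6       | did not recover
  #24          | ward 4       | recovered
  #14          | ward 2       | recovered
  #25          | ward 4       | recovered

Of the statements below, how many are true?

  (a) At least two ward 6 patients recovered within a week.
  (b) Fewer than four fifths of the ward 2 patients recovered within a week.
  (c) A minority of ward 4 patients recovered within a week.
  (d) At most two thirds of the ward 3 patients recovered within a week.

(a) ward 6: |A| = 8, |A ∩ B| = 4; needs |A ∩ B| ≥ 2 — true.
(b) ward 2: |A| = 9, |A ∩ B| = 9; needs |A ∩ B| / |A| < 4/5 — false.
(c) ward 4: |A| = 5, |A ∩ B| = 5; needs |A ∩ B| < |A ∖ B| — false.
(d) ward 3: |A| = 8, |A ∩ B| = 6; needs |A ∩ B| / |A| ≤ 2/3 — false.

1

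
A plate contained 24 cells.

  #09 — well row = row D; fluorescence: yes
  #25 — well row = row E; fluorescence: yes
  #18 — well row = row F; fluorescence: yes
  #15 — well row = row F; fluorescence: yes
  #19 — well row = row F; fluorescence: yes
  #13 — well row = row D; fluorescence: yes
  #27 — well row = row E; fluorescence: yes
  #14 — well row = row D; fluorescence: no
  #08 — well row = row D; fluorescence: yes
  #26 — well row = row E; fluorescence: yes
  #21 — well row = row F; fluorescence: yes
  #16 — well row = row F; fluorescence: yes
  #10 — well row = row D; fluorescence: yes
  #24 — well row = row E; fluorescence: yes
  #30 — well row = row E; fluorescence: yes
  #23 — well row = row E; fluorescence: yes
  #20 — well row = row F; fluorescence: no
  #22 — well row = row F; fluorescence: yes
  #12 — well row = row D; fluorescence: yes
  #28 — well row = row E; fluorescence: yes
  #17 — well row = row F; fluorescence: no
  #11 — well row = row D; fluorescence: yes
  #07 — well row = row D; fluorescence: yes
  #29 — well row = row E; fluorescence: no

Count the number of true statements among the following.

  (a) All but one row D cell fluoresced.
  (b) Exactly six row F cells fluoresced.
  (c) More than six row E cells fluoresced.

(a) row D: |A| = 8, |A ∩ B| = 7; needs |A ∖ B| = 1 — true.
(b) row F: |A| = 8, |A ∩ B| = 6; needs |A ∩ B| = 6 — true.
(c) row E: |A| = 8, |A ∩ B| = 7; needs |A ∩ B| > 6 — true.

3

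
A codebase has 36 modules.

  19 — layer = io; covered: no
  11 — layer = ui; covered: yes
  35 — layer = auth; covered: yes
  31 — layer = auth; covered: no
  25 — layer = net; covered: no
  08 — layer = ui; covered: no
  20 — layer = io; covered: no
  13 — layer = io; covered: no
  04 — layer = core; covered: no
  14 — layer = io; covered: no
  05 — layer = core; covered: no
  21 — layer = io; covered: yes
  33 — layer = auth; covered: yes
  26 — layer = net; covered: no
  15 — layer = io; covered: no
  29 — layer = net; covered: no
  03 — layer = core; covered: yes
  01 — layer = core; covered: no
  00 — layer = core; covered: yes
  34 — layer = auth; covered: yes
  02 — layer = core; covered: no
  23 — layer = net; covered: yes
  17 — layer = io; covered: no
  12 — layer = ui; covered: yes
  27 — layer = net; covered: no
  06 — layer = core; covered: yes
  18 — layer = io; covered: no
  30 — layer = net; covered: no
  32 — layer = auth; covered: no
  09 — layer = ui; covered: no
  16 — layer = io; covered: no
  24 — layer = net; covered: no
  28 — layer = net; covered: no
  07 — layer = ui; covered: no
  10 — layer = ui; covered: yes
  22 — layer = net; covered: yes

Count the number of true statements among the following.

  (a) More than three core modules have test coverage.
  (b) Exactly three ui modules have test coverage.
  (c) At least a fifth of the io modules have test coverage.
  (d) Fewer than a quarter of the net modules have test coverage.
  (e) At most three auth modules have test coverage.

(a) core: |A| = 7, |A ∩ B| = 3; needs |A ∩ B| > 3 — false.
(b) ui: |A| = 6, |A ∩ B| = 3; needs |A ∩ B| = 3 — true.
(c) io: |A| = 9, |A ∩ B| = 1; needs |A ∩ B| / |A| ≥ 1/5 — false.
(d) net: |A| = 9, |A ∩ B| = 2; needs |A ∩ B| / |A| < 1/4 — true.
(e) auth: |A| = 5, |A ∩ B| = 3; needs |A ∩ B| ≤ 3 — true.

3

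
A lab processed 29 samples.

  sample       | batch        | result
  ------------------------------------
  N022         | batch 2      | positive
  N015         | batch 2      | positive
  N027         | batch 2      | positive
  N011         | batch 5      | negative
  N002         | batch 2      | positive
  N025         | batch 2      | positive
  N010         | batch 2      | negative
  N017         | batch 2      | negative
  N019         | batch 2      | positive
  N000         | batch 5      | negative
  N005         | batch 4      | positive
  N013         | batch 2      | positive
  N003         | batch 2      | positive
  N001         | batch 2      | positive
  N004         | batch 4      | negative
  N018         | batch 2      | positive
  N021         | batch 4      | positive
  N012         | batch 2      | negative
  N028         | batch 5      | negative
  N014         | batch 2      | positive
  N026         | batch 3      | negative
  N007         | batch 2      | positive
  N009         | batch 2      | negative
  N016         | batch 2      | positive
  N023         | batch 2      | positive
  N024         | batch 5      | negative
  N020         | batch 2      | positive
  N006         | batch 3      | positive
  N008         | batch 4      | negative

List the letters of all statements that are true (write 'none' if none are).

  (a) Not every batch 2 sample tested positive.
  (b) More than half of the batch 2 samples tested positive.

|A| = 19, |A ∩ B| = 15, |A ∖ B| = 4.
(a) A ⊄ B (|A ∖ B| ≥ 1): holds.
(b) |A ∩ B| > |A ∖ B|: holds.

(a), (b)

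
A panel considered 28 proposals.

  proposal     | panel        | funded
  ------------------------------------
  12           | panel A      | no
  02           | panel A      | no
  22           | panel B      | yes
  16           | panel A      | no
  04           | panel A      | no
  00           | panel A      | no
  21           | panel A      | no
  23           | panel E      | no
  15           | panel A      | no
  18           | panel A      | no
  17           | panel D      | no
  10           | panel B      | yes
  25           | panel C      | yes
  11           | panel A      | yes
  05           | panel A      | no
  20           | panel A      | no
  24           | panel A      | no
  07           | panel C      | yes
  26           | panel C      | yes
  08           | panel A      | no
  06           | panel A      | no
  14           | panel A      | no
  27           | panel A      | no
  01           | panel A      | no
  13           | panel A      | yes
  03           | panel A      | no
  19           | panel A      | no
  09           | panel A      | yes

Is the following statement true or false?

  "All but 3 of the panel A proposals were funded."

False

The determiner here denotes the relation: |A ∖ B| = 3.
|A| = 21, |A ∩ B| = 3, |A ∖ B| = 18.
|A ∖ B| = 18, so the statement is false.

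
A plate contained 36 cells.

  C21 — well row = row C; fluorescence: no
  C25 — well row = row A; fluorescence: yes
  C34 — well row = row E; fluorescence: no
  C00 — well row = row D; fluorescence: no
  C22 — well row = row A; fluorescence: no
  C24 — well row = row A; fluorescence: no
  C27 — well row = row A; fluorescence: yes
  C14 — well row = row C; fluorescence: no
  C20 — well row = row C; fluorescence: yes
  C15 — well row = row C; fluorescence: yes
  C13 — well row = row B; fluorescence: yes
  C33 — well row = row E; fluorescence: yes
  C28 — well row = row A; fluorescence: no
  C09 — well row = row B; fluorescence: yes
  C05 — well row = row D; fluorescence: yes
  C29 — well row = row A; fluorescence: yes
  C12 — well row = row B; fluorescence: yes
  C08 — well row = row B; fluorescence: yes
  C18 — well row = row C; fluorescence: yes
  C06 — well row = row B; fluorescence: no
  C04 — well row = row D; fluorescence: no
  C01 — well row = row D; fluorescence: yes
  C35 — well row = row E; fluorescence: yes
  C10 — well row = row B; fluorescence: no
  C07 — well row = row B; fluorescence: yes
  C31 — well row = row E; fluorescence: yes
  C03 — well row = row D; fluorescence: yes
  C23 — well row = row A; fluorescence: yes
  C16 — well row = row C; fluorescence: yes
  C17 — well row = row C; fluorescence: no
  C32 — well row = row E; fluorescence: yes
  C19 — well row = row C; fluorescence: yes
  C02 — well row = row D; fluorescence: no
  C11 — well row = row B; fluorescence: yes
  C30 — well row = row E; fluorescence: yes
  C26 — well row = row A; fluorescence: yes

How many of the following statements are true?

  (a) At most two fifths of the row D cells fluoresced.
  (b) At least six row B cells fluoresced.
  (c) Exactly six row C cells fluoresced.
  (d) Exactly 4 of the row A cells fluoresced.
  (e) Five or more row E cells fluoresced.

(a) row D: |A| = 6, |A ∩ B| = 3; needs |A ∩ B| / |A| ≤ 2/5 — false.
(b) row B: |A| = 8, |A ∩ B| = 6; needs |A ∩ B| ≥ 6 — true.
(c) row C: |A| = 8, |A ∩ B| = 5; needs |A ∩ B| = 6 — false.
(d) row A: |A| = 8, |A ∩ B| = 5; needs |A ∩ B| = 4 — false.
(e) row E: |A| = 6, |A ∩ B| = 5; needs |A ∩ B| ≥ 5 — true.

2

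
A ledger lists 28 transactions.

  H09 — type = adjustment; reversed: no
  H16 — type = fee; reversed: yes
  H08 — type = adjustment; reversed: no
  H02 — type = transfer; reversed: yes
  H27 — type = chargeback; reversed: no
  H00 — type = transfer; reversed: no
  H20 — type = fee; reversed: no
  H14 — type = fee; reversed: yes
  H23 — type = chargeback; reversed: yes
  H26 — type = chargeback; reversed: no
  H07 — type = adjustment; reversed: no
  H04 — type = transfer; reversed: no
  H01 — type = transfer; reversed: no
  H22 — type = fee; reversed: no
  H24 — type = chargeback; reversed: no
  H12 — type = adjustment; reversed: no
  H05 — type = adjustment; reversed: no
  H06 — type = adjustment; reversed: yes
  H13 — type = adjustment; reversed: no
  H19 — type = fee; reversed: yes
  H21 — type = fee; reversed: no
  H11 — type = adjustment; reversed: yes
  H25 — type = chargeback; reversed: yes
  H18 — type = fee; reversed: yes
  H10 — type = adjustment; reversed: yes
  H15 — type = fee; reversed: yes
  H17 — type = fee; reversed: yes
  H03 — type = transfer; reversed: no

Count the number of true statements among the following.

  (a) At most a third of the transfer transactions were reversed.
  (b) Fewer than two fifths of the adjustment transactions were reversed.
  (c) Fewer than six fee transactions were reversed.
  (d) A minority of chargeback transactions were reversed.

3

(a) transfer: |A| = 5, |A ∩ B| = 1; needs |A ∩ B| / |A| ≤ 1/3 — true.
(b) adjustment: |A| = 9, |A ∩ B| = 3; needs |A ∩ B| / |A| < 2/5 — true.
(c) fee: |A| = 9, |A ∩ B| = 6; needs |A ∩ B| < 6 — false.
(d) chargeback: |A| = 5, |A ∩ B| = 2; needs |A ∩ B| < |A ∖ B| — true.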